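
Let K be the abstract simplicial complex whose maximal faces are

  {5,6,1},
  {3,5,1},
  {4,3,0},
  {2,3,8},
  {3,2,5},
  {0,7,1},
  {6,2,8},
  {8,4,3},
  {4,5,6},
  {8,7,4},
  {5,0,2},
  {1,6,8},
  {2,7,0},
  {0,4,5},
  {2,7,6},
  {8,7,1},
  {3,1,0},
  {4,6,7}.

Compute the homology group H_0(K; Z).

H_0 ≅ Z.

Take the total order 0 < 1 < 2 < 3 < 4 < 5 < 6 < 7 < 8 on the vertex set. Then K (dimension 2) consists of the simplices:

  0-simplices (9): [0], [1], [2], [3], [4], [5], [6], [7], [8]
  1-simplices (27): (27 of them)
  2-simplices (18): [0,1,3], [0,1,7], [0,2,5], [0,2,7], [0,3,4], [0,4,5], [1,3,5], [1,5,6], [1,6,8], [1,7,8], [2,3,5], [2,3,8], [2,6,7], [2,6,8], [3,4,8], [4,5,6], [4,6,7], [4,7,8]

Hence C_0 ≅ Z^9, C_1 ≅ Z^27, C_2 ≅ Z^18.

∂_1: C_1 → C_0 sends each edge [p,q] (with p < q) to q − p. For instance
  ∂[1,8] = [8] − [1].
This gives a 9×27 integer matrix of rank 8; reducing to Smith normal form yields diagonal entries (1,1,1,1,1,1,1,1).

Boundary ∂_2: C_2 → C_1 acts by ∂[p,q,r] = [q,r] − [p,r] + [p,q]. For instance
  ∂[4,6,7] = [6,7] − [4,7] + [4,6],
  ∂[1,3,5] = [3,5] − [1,5] + [1,3].
This gives a 27×18 integer matrix of rank 18; reducing to Smith normal form yields diagonal entries (1,1,1,1,1,1,1,1,1,1,1,1,1,1,1,1,1,2).

Reading off H_k = ker ∂_k / im ∂_{k+1}:

  H_0: rank C_0 − rank ∂_1 = 9 − 8 = 1, and the invariant factors of ∂_1 are all 1, so H_0 = Z.

(K is a triangulation of the Klein bottle.)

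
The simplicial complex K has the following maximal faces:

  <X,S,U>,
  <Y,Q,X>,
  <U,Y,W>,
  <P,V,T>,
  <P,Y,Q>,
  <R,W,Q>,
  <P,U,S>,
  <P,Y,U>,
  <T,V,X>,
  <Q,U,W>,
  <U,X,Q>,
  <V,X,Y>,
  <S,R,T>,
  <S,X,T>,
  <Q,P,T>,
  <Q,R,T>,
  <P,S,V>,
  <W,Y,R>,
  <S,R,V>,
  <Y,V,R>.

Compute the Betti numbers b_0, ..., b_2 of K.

Order the vertices as P < Q < R < S < T < U < V < W < X < Y. Listing each simplex with vertices in this order, K has dimension 2 with simplices:

  0-simplices (10): P, Q, R, S, T, U, V, W, X, Y
  1-simplices (30): PQ, PS, PT, PU, PV, PY, QR, QT, QU, QW, QX, QY, RS, RT, RV, RW, RY, ST, SU, SV, SX, TV, TX, UW, UX, UY, VX, VY, WY, XY
  2-simplices (20): PQT, PQY, PSU, PSV, PTV, PUY, QRT, QRW, QUW, QUX, QXY, RST, RSV, RVY, RWY, STX, SUX, TVX, UWY, VXY

so the chain groups are C_0 ≅ Z^10, C_1 ≅ Z^30, C_2 ≅ Z^20.

The boundary map ∂_1: C_1 → C_0 maps an edge to its endpoints' difference, ∂[p,q] = q − p. For instance
  ∂PV = V − P.
The resulting 10×30 matrix has rank 9, and its Smith normal form has invariant factors (1,1,1,1,1,1,1,1,1).

Boundary ∂_2: C_2 → C_1 sends each 2-simplex [p,q,r] to [q,r] − [p,r] + [p,q]. For instance
  ∂PUY = UY − PY + PU,
  ∂TVX = VX − TX + TV.
The 30×20 boundary matrix has rank 20 and Smith normal form diag(1,1,1,1,1,1,1,1,1,1,1,1,1,1,1,1,1,1,1,2).

Computing H_k = (kernel of ∂_k) / (image of ∂_{k+1}):

  H_0: rank C_0 − rank ∂_1 = 10 − 9 = 1, and the invariant factors of ∂_1 are all 1, so H_0 ≅ Z.
  H_1: rank ker ∂_1 − rank ∂_2 = (30 − 9) − 20 = 1, and ∂_2 has invariant factor 2 > 1, so H_1 ≅ Z ⊕ Z/2.
  H_2: rank ker ∂_2 − rank ∂_3 = (20 − 20) − 0 = 0, and there is no ∂_3, so H_2 ≅ 0.

Hence the Betti numbers are b_0 = 1, b_1 = 1, b_2 = 0.

b_0 = 1, b_1 = 1, b_2 = 0.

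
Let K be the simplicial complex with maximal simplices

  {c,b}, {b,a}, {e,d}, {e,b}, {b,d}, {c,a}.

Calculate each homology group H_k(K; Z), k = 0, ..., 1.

H_0 = Z,  H_1 = Z^2.

Take the total order a < b < c < d < e on the vertex set. Then K (dimension 1) consists of the simplices:

  0-simplices (5): a, b, c, d, e
  1-simplices (6): ab, ac, bc, bd, be, de

Hence C_0 ≅ Z^5, C_1 ≅ Z^6.

Boundary ∂_1: C_1 → C_0 maps an edge to its endpoints' difference, ∂[p,q] = q − p.
As a 5×6 matrix over Z this has rank 4, with invariant factors (1,1,1,1).

Computing H_k = (kernel of ∂_k) / (image of ∂_{k+1}):

  H_0: rank C_0 − rank ∂_1 = 5 − 4 = 1, and the invariant factors of ∂_1 are all 1, so H_0 = Z.
  H_1: rank ker ∂_1 − rank ∂_2 = (6 − 4) − 0 = 2, and there is no ∂_2, so H_1 = Z^2.

(K is a triangulation of a wedge of 2 circles.)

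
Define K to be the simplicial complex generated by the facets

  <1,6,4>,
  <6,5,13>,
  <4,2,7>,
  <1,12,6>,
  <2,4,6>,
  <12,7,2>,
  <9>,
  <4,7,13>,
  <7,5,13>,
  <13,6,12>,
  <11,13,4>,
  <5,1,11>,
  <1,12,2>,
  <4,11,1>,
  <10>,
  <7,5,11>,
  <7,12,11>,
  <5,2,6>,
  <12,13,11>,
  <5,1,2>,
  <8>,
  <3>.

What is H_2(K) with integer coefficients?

H_2 ≅ 0.

K has 13 vertices, 27 edges, 18 triangles.
rank ∂_2 = 18, rank ∂_3 = 0 ⇒ b_2 = 18 − 18 − 0 = 0. So H_2 = 0.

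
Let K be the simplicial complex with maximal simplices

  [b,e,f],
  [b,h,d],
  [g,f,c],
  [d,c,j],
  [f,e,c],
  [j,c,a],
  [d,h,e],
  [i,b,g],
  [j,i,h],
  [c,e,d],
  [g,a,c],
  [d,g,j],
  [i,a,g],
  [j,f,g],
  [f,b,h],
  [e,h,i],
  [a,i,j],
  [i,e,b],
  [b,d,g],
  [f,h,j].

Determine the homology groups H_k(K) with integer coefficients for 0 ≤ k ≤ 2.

H_0 = Z,  H_1 = Z ⊕ Z/2Z,  H_2 = 0.

Take the total order a < b < c < d < e < f < g < h < i < j on the vertex set. Then K (dimension 2) consists of the simplices:

  0-simplices (10): a, b, c, d, e, f, g, h, i, j
  1-simplices (30): ac, ag, ai, aj, bd, be, bf, bg, bh, bi, cd, ce, cf, cg, cj, de, dg, dh, dj, ef, eh, ei, fg, fh, fj, gi, gj, hi, hj, ij
  2-simplices (20): acg, acj, agi, aij, bdg, bdh, bef, bei, bfh, bgi, cde, cdj, cef, cfg, deh, dgj, ehi, fgj, fhj, hij

giving chain groups C_0 ≅ Z^10, C_1 ≅ Z^30, C_2 ≅ Z^20.

∂_1: C_1 → C_0 sends each edge [p,q] (with p < q) to q − p. For instance
  ∂ij = j − i.
The resulting 10×30 matrix has rank 9, and its Smith normal form has invariant factors (1,1,1,1,1,1,1,1,1).

Boundary ∂_2: C_2 → C_1 maps a triangle to the signed sum of its edges. For instance
  ∂bdh = dh − bh + bd,
  ∂bei = ei − bi + be.
The resulting 30×20 matrix has rank 20, and its Smith normal form has invariant factors (1,1,1,1,1,1,1,1,1,1,1,1,1,1,1,1,1,1,1,2).

Now H_k = ker ∂_k / im ∂_{k+1}, so:

  H_0: rank C_0 − rank ∂_1 = 10 − 9 = 1, and the invariant factors of ∂_1 are all 1, so H_0 ≅ Z.
  H_1: rank ker ∂_1 − rank ∂_2 = (30 − 9) − 20 = 1, and ∂_2 has invariant factor 2 > 1, so H_1 ≅ Z ⊕ Z/2Z.
  H_2: rank ker ∂_2 − rank ∂_3 = (20 − 20) − 0 = 0, and there is no ∂_3, so H_2 ≅ 0.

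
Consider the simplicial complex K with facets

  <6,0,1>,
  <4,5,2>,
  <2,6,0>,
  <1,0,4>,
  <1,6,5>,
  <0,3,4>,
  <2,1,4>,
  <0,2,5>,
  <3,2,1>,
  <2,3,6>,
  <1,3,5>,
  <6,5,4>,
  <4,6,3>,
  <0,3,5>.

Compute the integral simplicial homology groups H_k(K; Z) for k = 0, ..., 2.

H_0 ≅ Z,  H_1 ≅ Z^2,  H_2 ≅ Z.

Take the total order 0 < 1 < 2 < 3 < 4 < 5 < 6 on the vertex set. Then K (dimension 2) consists of the simplices:

  0-simplices (7): [0], [1], [2], [3], [4], [5], [6]
  1-simplices (21): [0,1], [0,2], [0,3], [0,4], [0,5], [0,6], [1,2], [1,3], [1,4], [1,5], [1,6], [2,3], [2,4], [2,5], [2,6], [3,4], [3,5], [3,6], [4,5], [4,6], [5,6]
  2-simplices (14): [0,1,4], [0,1,6], [0,2,5], [0,2,6], [0,3,4], [0,3,5], [1,2,3], [1,2,4], [1,3,5], [1,5,6], [2,3,6], [2,4,5], [3,4,6], [4,5,6]

Hence C_0 ≅ Z^7, C_1 ≅ Z^21, C_2 ≅ Z^14.

Boundary ∂_1: C_1 → C_0 maps an edge to its endpoints' difference, ∂[p,q] = q − p. For instance
  ∂[0,5] = [5] − [0].
As a 7×21 matrix over Z this has rank 6, with invariant factors (1,1,1,1,1,1).

The boundary map ∂_2: C_2 → C_1 acts by ∂[p,q,r] = [q,r] − [p,r] + [p,q]. For instance
  ∂[0,1,6] = [1,6] − [0,6] + [0,1],
  ∂[1,5,6] = [5,6] − [1,6] + [1,5].
The 21×14 boundary matrix has rank 13 and Smith normal form diag(1,1,1,1,1,1,1,1,1,1,1,1,1).

Now H_k = ker ∂_k / im ∂_{k+1}, so:

  H_0: rank C_0 − rank ∂_1 = 7 − 6 = 1, and the invariant factors of ∂_1 are all 1, so H_0 = Z.
  H_1: rank ker ∂_1 − rank ∂_2 = (21 − 6) − 13 = 2, and the invariant factors of ∂_2 are all 1, so H_1 = Z^2.
  H_2: rank ker ∂_2 − rank ∂_3 = (14 − 13) − 0 = 1, and there is no ∂_3, so H_2 = Z.

As a check, the Euler characteristic is 7 − 21 + 14 = 0, which agrees with 1 − 2 + 1 = 0.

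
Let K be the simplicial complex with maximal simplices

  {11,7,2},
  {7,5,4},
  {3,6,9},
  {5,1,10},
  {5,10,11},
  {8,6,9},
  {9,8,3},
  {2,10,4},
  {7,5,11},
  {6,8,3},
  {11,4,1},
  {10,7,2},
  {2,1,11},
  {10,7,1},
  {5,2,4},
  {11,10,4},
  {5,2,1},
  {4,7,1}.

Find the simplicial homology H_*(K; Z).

H_0 ≅ Z^2,  H_1 ≅ Z^2,  H_2 ≅ Z^2.

Order the vertices as 1 < 2 < 3 < 4 < 5 < 6 < 7 < 8 < 9 < 10 < 11. Listing each simplex with vertices in this order, K has dimension 2 with simplices:

  0-simplices (11): [1], [2], [3], [4], [5], [6], [7], [8], [9], [10], [11]
  1-simplices (27): (27 of them)
  2-simplices (18): (18 of them)

so the chain groups are C_0 ≅ Z^11, C_1 ≅ Z^27, C_2 ≅ Z^18.

Boundary ∂_1: C_1 → C_0 maps an edge to its endpoints' difference, ∂[p,q] = q − p. For instance
  ∂[5,7] = [7] − [5].
The 11×27 boundary matrix has rank 9 and Smith normal form diag(1,1,1,1,1,1,1,1,1).

The boundary map ∂_2: C_2 → C_1 sends each 2-simplex [p,q,r] to [q,r] − [p,r] + [p,q]. For instance
  ∂[1,7,10] = [7,10] − [1,10] + [1,7],
  ∂[4,10,11] = [10,11] − [4,11] + [4,10].
As a 27×18 matrix over Z this has rank 16, with invariant factors (1,1,1,1,1,1,1,1,1,1,1,1,1,1,1,1).

Reading off H_k = ker ∂_k / im ∂_{k+1}:

  H_0: rank C_0 − rank ∂_1 = 11 − 9 = 2, and the invariant factors of ∂_1 are all 1, so H_0 ≅ Z^2.
  H_1: rank ker ∂_1 − rank ∂_2 = (27 − 9) − 16 = 2, and the invariant factors of ∂_2 are all 1, so H_1 ≅ Z^2.
  H_2: rank ker ∂_2 − rank ∂_3 = (18 − 16) − 0 = 2, and there is no ∂_3, so H_2 ≅ Z^2.

As a check, the Euler characteristic is 11 − 27 + 18 = 2, which agrees with 2 − 2 + 2 = 2.
(K is a triangulation of the disjoint union of the torus T^2 and the 2-sphere S^2.)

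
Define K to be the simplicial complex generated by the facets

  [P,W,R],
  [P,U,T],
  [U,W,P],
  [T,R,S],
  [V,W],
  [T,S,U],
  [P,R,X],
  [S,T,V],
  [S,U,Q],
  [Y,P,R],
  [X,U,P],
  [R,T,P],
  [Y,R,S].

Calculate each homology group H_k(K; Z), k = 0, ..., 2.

H_0 = Z,  H_1 = Z,  H_2 = 0.

Take the total order P < Q < R < S < T < U < V < W < X < Y on the vertex set. Then K (dimension 2) consists of the simplices:

  0-simplices (10): P, Q, R, S, T, U, V, W, X, Y
  1-simplices (22): PR, PT, PU, PW, PX, PY, QS, QU, RS, RT, RW, RX, RY, ST, SU, SV, SY, TU, TV, UW, UX, VW
  2-simplices (12): PRT, PRW, PRX, PRY, PTU, PUW, PUX, QSU, RST, RSY, STU, STV

giving chain groups C_0 ≅ Z^10, C_1 ≅ Z^22, C_2 ≅ Z^12.

Boundary ∂_1: C_1 → C_0 maps an edge to its endpoints' difference, ∂[p,q] = q − p. For instance
  ∂UX = X − U.
The resulting 10×22 matrix has rank 9, and its Smith normal form has invariant factors (1,1,1,1,1,1,1,1,1).

Boundary ∂_2: C_2 → C_1 maps a triangle to the signed sum of its edges. For instance
  ∂RSY = SY − RY + RS,
  ∂QSU = SU − QU + QS.
The resulting 22×12 matrix has rank 12, and its Smith normal form has invariant factors (1,1,1,1,1,1,1,1,1,1,1,1).

From H_k ≅ ker(∂_k) / im(∂_{k+1}) we obtain:

  H_0: rank C_0 − rank ∂_1 = 10 − 9 = 1, and the invariant factors of ∂_1 are all 1, so H_0 = Z.
  H_1: rank ker ∂_1 − rank ∂_2 = (22 − 9) − 12 = 1, and the invariant factors of ∂_2 are all 1, so H_1 = Z.
  H_2: rank ker ∂_2 − rank ∂_3 = (12 − 12) − 0 = 0, and there is no ∂_3, so H_2 = 0.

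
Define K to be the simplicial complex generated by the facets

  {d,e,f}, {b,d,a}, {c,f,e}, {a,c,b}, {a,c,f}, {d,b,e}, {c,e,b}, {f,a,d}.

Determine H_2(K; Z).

Take the total order a < b < c < d < e < f on the vertex set. Then K (dimension 2) consists of the simplices:

  0-simplices (6): a, b, c, d, e, f
  1-simplices (12): ab, ac, ad, af, bc, bd, be, ce, cf, de, df, ef
  2-simplices (8): abc, abd, acf, adf, bce, bde, cef, def

Hence C_0 ≅ Z^6, C_1 ≅ Z^12, C_2 ≅ Z^8.

The boundary map ∂_1: C_1 → C_0 is given by ∂[p,q] = [q] − [p].
This gives a 6×12 integer matrix of rank 5; reducing to Smith normal form yields diagonal entries (1,1,1,1,1).

Boundary ∂_2: C_2 → C_1 sends each 2-simplex [p,q,r] to [q,r] − [p,r] + [p,q]. For instance
  ∂bce = ce − be + bc,
  ∂abc = bc − ac + ab.
The 12×8 boundary matrix has rank 7 and Smith normal form diag(1,1,1,1,1,1,1).

Reading off H_k = ker ∂_k / im ∂_{k+1}:

  H_2: rank ker ∂_2 − rank ∂_3 = (8 − 7) − 0 = 1, and there is no ∂_3, so H_2 ≅ Z.

H_2 ≅ Z.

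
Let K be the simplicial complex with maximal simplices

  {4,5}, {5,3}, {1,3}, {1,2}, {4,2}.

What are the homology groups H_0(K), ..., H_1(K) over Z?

H_0 ≅ Z,  H_1 ≅ Z.

We work with the vertex ordering 1 < 2 < 3 < 4 < 5. The simplices of K, each written with vertices in increasing order, are:

  0-simplices (5): [1], [2], [3], [4], [5]
  1-simplices (5): [1,2], [1,3], [2,4], [3,5], [4,5]

giving chain groups C_0 ≅ Z^5, C_1 ≅ Z^5.

∂_1: C_1 → C_0 maps an edge to its endpoints' difference, ∂[p,q] = q − p.
As a 5×5 matrix over Z this has rank 4, with invariant factors (1,1,1,1).

Computing H_k = (kernel of ∂_k) / (image of ∂_{k+1}):

  H_0: rank C_0 − rank ∂_1 = 5 − 4 = 1, and the invariant factors of ∂_1 are all 1, so H_0 ≅ Z.
  H_1: rank ker ∂_1 − rank ∂_2 = (5 − 4) − 0 = 1, and there is no ∂_2, so H_1 ≅ Z.

As a check, the Euler characteristic is 5 − 5 = 0, which agrees with 1 − 1 = 0.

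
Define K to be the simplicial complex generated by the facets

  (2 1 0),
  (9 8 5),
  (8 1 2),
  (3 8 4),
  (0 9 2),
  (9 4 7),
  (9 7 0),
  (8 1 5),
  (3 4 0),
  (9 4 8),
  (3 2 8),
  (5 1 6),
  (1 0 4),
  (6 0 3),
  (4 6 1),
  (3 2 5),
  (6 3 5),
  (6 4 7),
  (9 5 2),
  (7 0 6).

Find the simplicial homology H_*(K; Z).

We work with the vertex ordering 0 < 1 < 2 < 3 < 4 < 5 < 6 < 7 < 8 < 9. The simplices of K, each written with vertices in increasing order, are:

  0-simplices (10): [0], [1], [2], [3], [4], [5], [6], [7], [8], [9]
  1-simplices (30): (30 of them)
  2-simplices (20): (20 of them)

Hence C_0 ≅ Z^10, C_1 ≅ Z^30, C_2 ≅ Z^20.

The boundary map ∂_1: C_1 → C_0 maps an edge to its endpoints' difference, ∂[p,q] = q − p. For instance
  ∂[3,4] = [4] − [3].
This gives a 10×30 integer matrix of rank 9; reducing to Smith normal form yields diagonal entries (1,1,1,1,1,1,1,1,1).

∂_2: C_2 → C_1 acts by ∂[p,q,r] = [q,r] − [p,r] + [p,q]. For instance
  ∂[2,5,9] = [5,9] − [2,9] + [2,5],
  ∂[0,1,4] = [1,4] − [0,4] + [0,1].
This gives a 30×20 integer matrix of rank 20; reducing to Smith normal form yields diagonal entries (1,1,1,1,1,1,1,1,1,1,1,1,1,1,1,1,1,1,1,2).

Reading off H_k = ker ∂_k / im ∂_{k+1}:

  H_0: rank C_0 − rank ∂_1 = 10 − 9 = 1, and the invariant factors of ∂_1 are all 1, so H_0 ≅ Z.
  H_1: rank ker ∂_1 − rank ∂_2 = (30 − 9) − 20 = 1, and ∂_2 has invariant factor 2 > 1, so H_1 ≅ Z × Z/2.
  H_2: rank ker ∂_2 − rank ∂_3 = (20 − 20) − 0 = 0, and there is no ∂_3, so H_2 ≅ 0.

H_0 ≅ Z,  H_1 ≅ Z × Z/2,  H_2 = 0.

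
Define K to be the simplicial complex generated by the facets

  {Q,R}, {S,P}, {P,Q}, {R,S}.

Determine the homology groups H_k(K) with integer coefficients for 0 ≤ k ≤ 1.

H_0 = Z,  H_1 = Z.

Order the vertices as P < Q < R < S. Listing each simplex with vertices in this order, K has dimension 1 with simplices:

  0-simplices (4): P, Q, R, S
  1-simplices (4): PQ, PS, QR, RS

Hence C_0 ≅ Z^4, C_1 ≅ Z^4.

∂_1: C_1 → C_0 maps an edge to its endpoints' difference, ∂[p,q] = q − p.
This gives a 4×4 integer matrix of rank 3; reducing to Smith normal form yields diagonal entries (1,1,1).

Reading off H_k = ker ∂_k / im ∂_{k+1}:

  H_0: rank C_0 − rank ∂_1 = 4 − 3 = 1, and the invariant factors of ∂_1 are all 1, so H_0 ≅ Z.
  H_1: rank ker ∂_1 − rank ∂_2 = (4 − 3) − 0 = 1, and there is no ∂_2, so H_1 ≅ Z.

(K is a triangulation of the circle S^1.)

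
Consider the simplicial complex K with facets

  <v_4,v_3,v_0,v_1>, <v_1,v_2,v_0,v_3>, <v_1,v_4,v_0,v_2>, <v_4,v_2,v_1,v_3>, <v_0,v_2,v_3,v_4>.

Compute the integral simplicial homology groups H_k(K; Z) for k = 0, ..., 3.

H_0 = Z,  H_1 = 0,  H_2 = 0,  H_3 = Z.

We work with the vertex ordering v_0 < v_1 < v_2 < v_3 < v_4. The simplices of K, each written with vertices in increasing order, are:

  0-simplices (5): [v_0], [v_1], [v_2], [v_3], [v_4]
  1-simplices (10): [v_0,v_1], [v_0,v_2], [v_0,v_3], [v_0,v_4], [v_1,v_2], [v_1,v_3], [v_1,v_4], [v_2,v_3], [v_2,v_4], [v_3,v_4]
  2-simplices (10): [v_0,v_1,v_2], [v_0,v_1,v_3], [v_0,v_1,v_4], [v_0,v_2,v_3], [v_0,v_2,v_4], [v_0,v_3,v_4], [v_1,v_2,v_3], [v_1,v_2,v_4], [v_1,v_3,v_4], [v_2,v_3,v_4]
  3-simplices (5): [v_0,v_1,v_2,v_3], [v_0,v_1,v_2,v_4], [v_0,v_1,v_3,v_4], [v_0,v_2,v_3,v_4], [v_1,v_2,v_3,v_4]

so the chain groups are C_0 ≅ Z^5, C_1 ≅ Z^10, C_2 ≅ Z^10, C_3 ≅ Z^5.

Boundary ∂_1: C_1 → C_0 is given by ∂[p,q] = [q] − [p]. For instance
  ∂[v_0,v_2] = [v_2] − [v_0].
As a 5×10 matrix over Z this has rank 4, with invariant factors (1,1,1,1).

The boundary map ∂_2: C_2 → C_1 sends each 2-simplex [p,q,r] to [q,r] − [p,r] + [p,q]. For instance
  ∂[v_0,v_2,v_4] = [v_2,v_4] − [v_0,v_4] + [v_0,v_2],
  ∂[v_1,v_3,v_4] = [v_3,v_4] − [v_1,v_4] + [v_1,v_3].
The 10×10 boundary matrix has rank 6 and Smith normal form diag(1,1,1,1,1,1).

Boundary ∂_3: C_3 → C_2 sends each 3-simplex σ to the alternating sum Σ_i (−1)^i (σ with its i-th vertex removed). For instance
  ∂[v_0,v_1,v_3,v_4] = [v_1,v_3,v_4] − [v_0,v_3,v_4] + [v_0,v_1,v_4] − [v_0,v_1,v_3],
  ∂[v_0,v_2,v_3,v_4] = [v_2,v_3,v_4] − [v_0,v_3,v_4] + [v_0,v_2,v_4] − [v_0,v_2,v_3].
The resulting 10×5 matrix has rank 4, and its Smith normal form has invariant factors (1,1,1,1).

Now H_k = ker ∂_k / im ∂_{k+1}, so:

  H_0: rank C_0 − rank ∂_1 = 5 − 4 = 1, and the invariant factors of ∂_1 are all 1, so H_0 = Z.
  H_1: rank ker ∂_1 − rank ∂_2 = (10 − 4) − 6 = 0, and the invariant factors of ∂_2 are all 1, so H_1 = 0.
  H_2: rank ker ∂_2 − rank ∂_3 = (10 − 6) − 4 = 0, and the invariant factors of ∂_3 are all 1, so H_2 = 0.
  H_3: rank ker ∂_3 − rank ∂_4 = (5 − 4) − 0 = 1, and there is no ∂_4, so H_3 = Z.

As a check, the Euler characteristic is 5 − 10 + 10 − 5 = 0, which agrees with 1 − 0 + 0 − 1 = 0.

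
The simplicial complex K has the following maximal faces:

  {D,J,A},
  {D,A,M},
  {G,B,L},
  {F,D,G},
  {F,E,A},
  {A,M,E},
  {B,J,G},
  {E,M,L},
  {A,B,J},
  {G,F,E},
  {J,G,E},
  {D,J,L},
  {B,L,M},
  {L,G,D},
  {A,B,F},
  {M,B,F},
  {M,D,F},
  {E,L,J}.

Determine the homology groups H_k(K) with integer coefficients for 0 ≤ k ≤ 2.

K has 9 vertices, 27 edges, 18 triangles.
rank ∂_0 = 0, rank ∂_1 = 8 ⇒ b_0 = 9 − 0 − 8 = 1; all invariant factors of ∂_1 are 1 so no torsion. So H_0 ≅ Z.
rank ∂_1 = 8, rank ∂_2 = 18 ⇒ b_1 = 27 − 8 − 18 = 1; ∂_2 has invariant factor(s) [2] giving torsion. So H_1 ≅ Z ⊕ Z/2.
rank ∂_2 = 18, rank ∂_3 = 0 ⇒ b_2 = 18 − 18 − 0 = 0. So H_2 ≅ 0.

H_0 ≅ Z,  H_1 ≅ Z ⊕ Z/2,  H_2 = 0.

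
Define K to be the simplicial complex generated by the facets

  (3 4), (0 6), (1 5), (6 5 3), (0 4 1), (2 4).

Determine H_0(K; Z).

Order the vertices as 0 < 1 < 2 < 3 < 4 < 5 < 6. Listing each simplex with vertices in this order, K has dimension 2 with simplices:

  0-simplices (7): [0], [1], [2], [3], [4], [5], [6]
  1-simplices (10): [0,1], [0,4], [0,6], [1,4], [1,5], [2,4], [3,4], [3,5], [3,6], [5,6]
  2-simplices (2): [0,1,4], [3,5,6]

Hence C_0 ≅ Z^7, C_1 ≅ Z^10, C_2 ≅ Z^2.

∂_1: C_1 → C_0 is given by ∂[p,q] = [q] − [p].
As a 7×10 matrix over Z this has rank 6, with invariant factors (1,1,1,1,1,1).

∂_2: C_2 → C_1 acts by ∂[p,q,r] = [q,r] − [p,r] + [p,q]. For instance
  ∂[0,1,4] = [1,4] − [0,4] + [0,1],
  ∂[3,5,6] = [5,6] − [3,6] + [3,5].
As a 10×2 matrix over Z this has rank 2, with invariant factors (1,1).

Computing H_k = (kernel of ∂_k) / (image of ∂_{k+1}):

  H_0: rank C_0 − rank ∂_1 = 7 − 6 = 1, and the invariant factors of ∂_1 are all 1, so H_0 = Z.

H_0 = Z.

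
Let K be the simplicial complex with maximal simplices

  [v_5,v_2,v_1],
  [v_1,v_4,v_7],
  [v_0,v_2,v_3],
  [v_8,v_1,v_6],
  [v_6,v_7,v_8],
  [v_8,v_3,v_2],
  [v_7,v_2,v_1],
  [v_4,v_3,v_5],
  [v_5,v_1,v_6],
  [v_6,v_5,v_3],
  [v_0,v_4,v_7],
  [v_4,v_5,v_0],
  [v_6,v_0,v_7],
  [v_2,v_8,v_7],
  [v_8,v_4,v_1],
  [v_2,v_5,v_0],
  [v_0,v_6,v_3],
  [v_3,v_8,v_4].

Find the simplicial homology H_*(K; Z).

H_0 = Z,  H_1 = Z × Z/2,  H_2 = 0.

We work with the vertex ordering v_0 < v_1 < v_2 < v_3 < v_4 < v_5 < v_6 < v_7 < v_8. The simplices of K, each written with vertices in increasing order, are:

  0-simplices (9): [v_0], [v_1], [v_2], [v_3], [v_4], [v_5], [v_6], [v_7], [v_8]
  1-simplices (27): (27 of them)
  2-simplices (18): (18 of them)

giving chain groups C_0 ≅ Z^9, C_1 ≅ Z^27, C_2 ≅ Z^18.

∂_1: C_1 → C_0 maps an edge to its endpoints' difference, ∂[p,q] = q − p.
The 9×27 boundary matrix has rank 8 and Smith normal form diag(1,1,1,1,1,1,1,1).

Boundary ∂_2: C_2 → C_1 acts by ∂[p,q,r] = [q,r] − [p,r] + [p,q]. For instance
  ∂[v_1,v_2,v_7] = [v_2,v_7] − [v_1,v_7] + [v_1,v_2],
  ∂[v_3,v_4,v_8] = [v_4,v_8] − [v_3,v_8] + [v_3,v_4].
The resulting 27×18 matrix has rank 18, and its Smith normal form has invariant factors (1,1,1,1,1,1,1,1,1,1,1,1,1,1,1,1,1,2).

From H_k ≅ ker(∂_k) / im(∂_{k+1}) we obtain:

  H_0: rank C_0 − rank ∂_1 = 9 − 8 = 1, and the invariant factors of ∂_1 are all 1, so H_0 ≅ Z.
  H_1: rank ker ∂_1 − rank ∂_2 = (27 − 8) − 18 = 1, and ∂_2 has invariant factor 2 > 1, so H_1 ≅ Z × Z/2.
  H_2: rank ker ∂_2 − rank ∂_3 = (18 − 18) − 0 = 0, and there is no ∂_3, so H_2 ≅ 0.

As a check, the Euler characteristic is 9 − 27 + 18 = 0, which agrees with 1 − 1 + 0 = 0.
(K is a triangulation of the Klein bottle.)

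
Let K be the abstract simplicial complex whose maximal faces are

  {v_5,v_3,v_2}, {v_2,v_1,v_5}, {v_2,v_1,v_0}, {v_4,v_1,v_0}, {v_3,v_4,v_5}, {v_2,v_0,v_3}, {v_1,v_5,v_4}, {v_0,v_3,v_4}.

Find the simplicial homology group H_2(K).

Order the vertices as v_0 < v_1 < v_2 < v_3 < v_4 < v_5. Listing each simplex with vertices in this order, K has dimension 2 with simplices:

  0-simplices (6): [v_0], [v_1], [v_2], [v_3], [v_4], [v_5]
  1-simplices (12): [v_0,v_1], [v_0,v_2], [v_0,v_3], [v_0,v_4], [v_1,v_2], [v_1,v_4], [v_1,v_5], [v_2,v_3], [v_2,v_5], [v_3,v_4], [v_3,v_5], [v_4,v_5]
  2-simplices (8): [v_0,v_1,v_2], [v_0,v_1,v_4], [v_0,v_2,v_3], [v_0,v_3,v_4], [v_1,v_2,v_5], [v_1,v_4,v_5], [v_2,v_3,v_5], [v_3,v_4,v_5]

Hence C_0 ≅ Z^6, C_1 ≅ Z^12, C_2 ≅ Z^8.

The boundary map ∂_1: C_1 → C_0 maps an edge to its endpoints' difference, ∂[p,q] = q − p.
The resulting 6×12 matrix has rank 5, and its Smith normal form has invariant factors (1,1,1,1,1).

Boundary ∂_2: C_2 → C_1 acts by ∂[p,q,r] = [q,r] − [p,r] + [p,q]. For instance
  ∂[v_1,v_2,v_5] = [v_2,v_5] − [v_1,v_5] + [v_1,v_2],
  ∂[v_0,v_2,v_3] = [v_2,v_3] − [v_0,v_3] + [v_0,v_2].
The 12×8 boundary matrix has rank 7 and Smith normal form diag(1,1,1,1,1,1,1).

Now H_k = ker ∂_k / im ∂_{k+1}, so:

  H_2: rank ker ∂_2 − rank ∂_3 = (8 − 7) − 0 = 1, and there is no ∂_3, so H_2 = Z.

(K is a triangulation of the 2-sphere S^2.)

H_2 ≅ Z.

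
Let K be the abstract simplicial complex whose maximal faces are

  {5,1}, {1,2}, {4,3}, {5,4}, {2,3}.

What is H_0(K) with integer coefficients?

Fix the vertex order 1 < 2 < 3 < 4 < 5 and write every simplex with vertices in increasing order. Then dim K = 1 and the simplices of K are:

  0-simplices (5): [1], [2], [3], [4], [5]
  1-simplices (5): [1,2], [1,5], [2,3], [3,4], [4,5]

giving chain groups C_0 ≅ Z^5, C_1 ≅ Z^5.

∂_1: C_1 → C_0 is given by ∂[p,q] = [q] − [p].
This gives a 5×5 integer matrix of rank 4; reducing to Smith normal form yields diagonal entries (1,1,1,1).

Computing H_k = (kernel of ∂_k) / (image of ∂_{k+1}):

  H_0: rank C_0 − rank ∂_1 = 5 − 4 = 1, and the invariant factors of ∂_1 are all 1, so H_0 ≅ Z.

H_0 = Z.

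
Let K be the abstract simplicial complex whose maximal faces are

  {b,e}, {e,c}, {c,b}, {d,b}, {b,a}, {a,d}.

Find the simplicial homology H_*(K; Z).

Order the vertices as a < b < c < d < e. Listing each simplex with vertices in this order, K has dimension 1 with simplices:

  0-simplices (5): a, b, c, d, e
  1-simplices (6): ab, ad, bc, bd, be, ce

giving chain groups C_0 ≅ Z^5, C_1 ≅ Z^6.

The boundary map ∂_1: C_1 → C_0 maps an edge to its endpoints' difference, ∂[p,q] = q − p. For instance
  ∂be = e − b.
The 5×6 boundary matrix has rank 4 and Smith normal form diag(1,1,1,1).

Reading off H_k = ker ∂_k / im ∂_{k+1}:

  H_0: rank C_0 − rank ∂_1 = 5 − 4 = 1, and the invariant factors of ∂_1 are all 1, so H_0 = Z.
  H_1: rank ker ∂_1 − rank ∂_2 = (6 − 4) − 0 = 2, and there is no ∂_2, so H_1 = Z^2.

(K is a triangulation of a wedge of 2 circles.)

H_0 ≅ Z,  H_1 ≅ Z^2.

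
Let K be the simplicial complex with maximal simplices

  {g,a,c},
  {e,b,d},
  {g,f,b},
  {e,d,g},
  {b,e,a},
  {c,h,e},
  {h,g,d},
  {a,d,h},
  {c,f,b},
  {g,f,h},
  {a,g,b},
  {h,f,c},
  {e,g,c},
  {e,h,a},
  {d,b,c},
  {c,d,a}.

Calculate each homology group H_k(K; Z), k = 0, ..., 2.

H_0 = Z,  H_1 = Z^2,  H_2 = Z.

Take the total order a < b < c < d < e < f < g < h on the vertex set. Then K (dimension 2) consists of the simplices:

  0-simplices (8): a, b, c, d, e, f, g, h
  1-simplices (24): ab, ac, ad, ae, ag, ah, bc, bd, be, bf, bg, cd, ce, cf, cg, ch, de, dg, dh, eg, eh, fg, fh, gh
  2-simplices (16): abe, abg, acd, acg, adh, aeh, bcd, bcf, bde, bfg, ceg, ceh, cfh, deg, dgh, fgh

giving chain groups C_0 ≅ Z^8, C_1 ≅ Z^24, C_2 ≅ Z^16.

∂_1: C_1 → C_0 sends each edge [p,q] (with p < q) to q − p.
The resulting 8×24 matrix has rank 7, and its Smith normal form has invariant factors (1,1,1,1,1,1,1).

∂_2: C_2 → C_1 acts by ∂[p,q,r] = [q,r] − [p,r] + [p,q]. For instance
  ∂acg = cg − ag + ac,
  ∂ceg = eg − cg + ce.
The resulting 24×16 matrix has rank 15, and its Smith normal form has invariant factors (1,1,1,1,1,1,1,1,1,1,1,1,1,1,1).

Reading off H_k = ker ∂_k / im ∂_{k+1}:

  H_0: rank C_0 − rank ∂_1 = 8 − 7 = 1, and the invariant factors of ∂_1 are all 1, so H_0 = Z.
  H_1: rank ker ∂_1 − rank ∂_2 = (24 − 7) − 15 = 2, and the invariant factors of ∂_2 are all 1, so H_1 = Z^2.
  H_2: rank ker ∂_2 − rank ∂_3 = (16 − 15) − 0 = 1, and there is no ∂_3, so H_2 = Z.

(K is a triangulation of the torus T^2.)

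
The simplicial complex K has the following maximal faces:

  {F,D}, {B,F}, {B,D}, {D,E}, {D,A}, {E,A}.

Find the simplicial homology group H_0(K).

Order the vertices as A < B < D < E < F. Listing each simplex with vertices in this order, K has dimension 1 with simplices:

  0-simplices (5): A, B, D, E, F
  1-simplices (6): AD, AE, BD, BF, DE, DF

Hence C_0 ≅ Z^5, C_1 ≅ Z^6.

The boundary map ∂_1: C_1 → C_0 sends each edge [p,q] (with p < q) to q − p. For instance
  ∂AE = E − A.
This gives a 5×6 integer matrix of rank 4; reducing to Smith normal form yields diagonal entries (1,1,1,1).

Computing H_k = (kernel of ∂_k) / (image of ∂_{k+1}):

  H_0: rank C_0 − rank ∂_1 = 5 − 4 = 1, and the invariant factors of ∂_1 are all 1, so H_0 = Z.

H_0 ≅ Z.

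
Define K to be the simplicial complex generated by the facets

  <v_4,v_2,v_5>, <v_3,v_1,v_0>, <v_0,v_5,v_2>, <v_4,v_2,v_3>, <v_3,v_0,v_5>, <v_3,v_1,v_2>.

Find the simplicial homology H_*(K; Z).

Take the total order v_0 < v_1 < v_2 < v_3 < v_4 < v_5 on the vertex set. Then K (dimension 2) consists of the simplices:

  0-simplices (6): [v_0], [v_1], [v_2], [v_3], [v_4], [v_5]
  1-simplices (12): [v_0,v_1], [v_0,v_2], [v_0,v_3], [v_0,v_5], [v_1,v_2], [v_1,v_3], [v_2,v_3], [v_2,v_4], [v_2,v_5], [v_3,v_4], [v_3,v_5], [v_4,v_5]
  2-simplices (6): [v_0,v_1,v_3], [v_0,v_2,v_5], [v_0,v_3,v_5], [v_1,v_2,v_3], [v_2,v_3,v_4], [v_2,v_4,v_5]

so the chain groups are C_0 ≅ Z^6, C_1 ≅ Z^12, C_2 ≅ Z^6.

∂_1: C_1 → C_0 maps an edge to its endpoints' difference, ∂[p,q] = q − p. For instance
  ∂[v_1,v_3] = [v_3] − [v_1].
The resulting 6×12 matrix has rank 5, and its Smith normal form has invariant factors (1,1,1,1,1).

Boundary ∂_2: C_2 → C_1 acts by ∂[p,q,r] = [q,r] − [p,r] + [p,q]. For instance
  ∂[v_0,v_2,v_5] = [v_2,v_5] − [v_0,v_5] + [v_0,v_2],
  ∂[v_2,v_4,v_5] = [v_4,v_5] − [v_2,v_5] + [v_2,v_4].
As a 12×6 matrix over Z this has rank 6, with invariant factors (1,1,1,1,1,1).

Now H_k = ker ∂_k / im ∂_{k+1}, so:

  H_0: rank C_0 − rank ∂_1 = 6 − 5 = 1, and the invariant factors of ∂_1 are all 1, so H_0 ≅ Z.
  H_1: rank ker ∂_1 − rank ∂_2 = (12 − 5) − 6 = 1, and the invariant factors of ∂_2 are all 1, so H_1 ≅ Z.
  H_2: rank ker ∂_2 − rank ∂_3 = (6 − 6) − 0 = 0, and there is no ∂_3, so H_2 ≅ 0.

H_0 = Z,  H_1 = Z,  H_2 = 0.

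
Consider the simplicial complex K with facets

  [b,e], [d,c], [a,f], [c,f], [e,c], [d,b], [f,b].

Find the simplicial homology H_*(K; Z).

H_0 = Z,  H_1 = Z^2.

Order the vertices as a < b < c < d < e < f. Listing each simplex with vertices in this order, K has dimension 1 with simplices:

  0-simplices (6): a, b, c, d, e, f
  1-simplices (7): af, bd, be, bf, cd, ce, cf

giving chain groups C_0 ≅ Z^6, C_1 ≅ Z^7.

∂_1: C_1 → C_0 sends each edge [p,q] (with p < q) to q − p. For instance
  ∂cd = d − c.
As a 6×7 matrix over Z this has rank 5, with invariant factors (1,1,1,1,1).

From H_k ≅ ker(∂_k) / im(∂_{k+1}) we obtain:

  H_0: rank C_0 − rank ∂_1 = 6 − 5 = 1, and the invariant factors of ∂_1 are all 1, so H_0 ≅ Z.
  H_1: rank ker ∂_1 − rank ∂_2 = (7 − 5) − 0 = 2, and there is no ∂_2, so H_1 ≅ Z^2.

As a check, the Euler characteristic is 6 − 7 = -1, which agrees with 1 − 2 = -1.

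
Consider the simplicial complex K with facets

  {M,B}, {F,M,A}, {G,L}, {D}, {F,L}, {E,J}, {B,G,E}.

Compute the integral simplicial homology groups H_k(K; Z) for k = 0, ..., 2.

H_0 = Z^2,  H_1 = Z,  H_2 = 0.

We work with the vertex ordering A < B < D < E < F < G < J < L < M. The simplices of K, each written with vertices in increasing order, are:

  0-simplices (9): A, B, D, E, F, G, J, L, M
  1-simplices (10): AF, AM, BE, BG, BM, EG, EJ, FL, FM, GL
  2-simplices (2): AFM, BEG

Hence C_0 ≅ Z^9, C_1 ≅ Z^10, C_2 ≅ Z^2.

The boundary map ∂_1: C_1 → C_0 maps an edge to its endpoints' difference, ∂[p,q] = q − p.
The 9×10 boundary matrix has rank 7 and Smith normal form diag(1,1,1,1,1,1,1).

Boundary ∂_2: C_2 → C_1 maps a triangle to the signed sum of its edges. For instance
  ∂BEG = EG − BG + BE,
  ∂AFM = FM − AM + AF.
This gives a 10×2 integer matrix of rank 2; reducing to Smith normal form yields diagonal entries (1,1).

Now H_k = ker ∂_k / im ∂_{k+1}, so:

  H_0: rank C_0 − rank ∂_1 = 9 − 7 = 2, and the invariant factors of ∂_1 are all 1, so H_0 ≅ Z^2.
  H_1: rank ker ∂_1 − rank ∂_2 = (10 − 7) − 2 = 1, and the invariant factors of ∂_2 are all 1, so H_1 ≅ Z.
  H_2: rank ker ∂_2 − rank ∂_3 = (2 − 2) − 0 = 0, and there is no ∂_3, so H_2 ≅ 0.

As a check, the Euler characteristic is 9 − 10 + 2 = 1, which agrees with 2 − 1 + 0 = 1.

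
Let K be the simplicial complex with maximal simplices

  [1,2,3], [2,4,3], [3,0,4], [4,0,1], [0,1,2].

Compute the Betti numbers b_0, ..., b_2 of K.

b_0 = 1, b_1 = 1, b_2 = 0.

Fix the vertex order 0 < 1 < 2 < 3 < 4 and write every simplex with vertices in increasing order. Then dim K = 2 and the simplices of K are:

  0-simplices (5): [0], [1], [2], [3], [4]
  1-simplices (10): [0,1], [0,2], [0,3], [0,4], [1,2], [1,3], [1,4], [2,3], [2,4], [3,4]
  2-simplices (5): [0,1,2], [0,1,4], [0,3,4], [1,2,3], [2,3,4]

so the chain groups are C_0 ≅ Z^5, C_1 ≅ Z^10, C_2 ≅ Z^5.

Boundary ∂_1: C_1 → C_0 sends each edge [p,q] (with p < q) to q − p.
The resulting 5×10 matrix has rank 4, and its Smith normal form has invariant factors (1,1,1,1).

Boundary ∂_2: C_2 → C_1 sends each 2-simplex [p,q,r] to [q,r] − [p,r] + [p,q]. For instance
  ∂[0,3,4] = [3,4] − [0,4] + [0,3],
  ∂[0,1,2] = [1,2] − [0,2] + [0,1].
The resulting 10×5 matrix has rank 5, and its Smith normal form has invariant factors (1,1,1,1,1).

Computing H_k = (kernel of ∂_k) / (image of ∂_{k+1}):

  H_0: rank C_0 − rank ∂_1 = 5 − 4 = 1, and the invariant factors of ∂_1 are all 1, so H_0 ≅ Z.
  H_1: rank ker ∂_1 − rank ∂_2 = (10 − 4) − 5 = 1, and the invariant factors of ∂_2 are all 1, so H_1 ≅ Z.
  H_2: rank ker ∂_2 − rank ∂_3 = (5 − 5) − 0 = 0, and there is no ∂_3, so H_2 ≅ 0.

As a check, the Euler characteristic is 5 − 10 + 5 = 0, which agrees with 1 − 1 + 0 = 0.
(K is a triangulation of the Möbius band.)

Hence the Betti numbers are b_0 = 1, b_1 = 1, b_2 = 0.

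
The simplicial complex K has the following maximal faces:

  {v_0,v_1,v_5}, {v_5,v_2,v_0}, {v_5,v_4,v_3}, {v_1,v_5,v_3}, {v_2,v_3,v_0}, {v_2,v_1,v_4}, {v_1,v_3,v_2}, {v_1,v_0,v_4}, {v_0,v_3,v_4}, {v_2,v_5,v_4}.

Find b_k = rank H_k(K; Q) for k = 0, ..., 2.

b_0 = 1, b_1 = 0, b_2 = 0.

Order the vertices as v_0 < v_1 < v_2 < v_3 < v_4 < v_5. Listing each simplex with vertices in this order, K has dimension 2 with simplices:

  0-simplices (6): [v_0], [v_1], [v_2], [v_3], [v_4], [v_5]
  1-simplices (15): (15 of them)
  2-simplices (10): [v_0,v_1,v_4], [v_0,v_1,v_5], [v_0,v_2,v_3], [v_0,v_2,v_5], [v_0,v_3,v_4], [v_1,v_2,v_3], [v_1,v_2,v_4], [v_1,v_3,v_5], [v_2,v_4,v_5], [v_3,v_4,v_5]

giving chain groups C_0 ≅ Z^6, C_1 ≅ Z^15, C_2 ≅ Z^10.

∂_1: C_1 → C_0 is given by ∂[p,q] = [q] − [p].
The resulting 6×15 matrix has rank 5, and its Smith normal form has invariant factors (1,1,1,1,1).

Boundary ∂_2: C_2 → C_1 sends each 2-simplex [p,q,r] to [q,r] − [p,r] + [p,q]. For instance
  ∂[v_3,v_4,v_5] = [v_4,v_5] − [v_3,v_5] + [v_3,v_4],
  ∂[v_0,v_3,v_4] = [v_3,v_4] − [v_0,v_4] + [v_0,v_3].
The 15×10 boundary matrix has rank 10 and Smith normal form diag(1,1,1,1,1,1,1,1,1,2).

Computing H_k = (kernel of ∂_k) / (image of ∂_{k+1}):

  H_0: rank C_0 − rank ∂_1 = 6 − 5 = 1, and the invariant factors of ∂_1 are all 1, so H_0 ≅ Z.
  H_1: rank ker ∂_1 − rank ∂_2 = (15 − 5) − 10 = 0, and ∂_2 has invariant factor 2 > 1, so H_1 ≅ Z/2.
  H_2: rank ker ∂_2 − rank ∂_3 = (10 − 10) − 0 = 0, and there is no ∂_3, so H_2 ≅ 0.

Hence the Betti numbers are b_0 = 1, b_1 = 0, b_2 = 0.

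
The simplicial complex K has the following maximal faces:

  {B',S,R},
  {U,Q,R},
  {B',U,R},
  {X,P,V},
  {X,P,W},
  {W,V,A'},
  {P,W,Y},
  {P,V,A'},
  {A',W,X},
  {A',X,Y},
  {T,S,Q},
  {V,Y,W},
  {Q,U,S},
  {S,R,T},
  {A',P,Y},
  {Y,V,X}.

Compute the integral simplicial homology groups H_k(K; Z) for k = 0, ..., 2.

H_0 ≅ Z^2,  H_1 ≅ Z ⊕ Z/2,  H_2 = 0.

Take the total order P < Q < R < S < T < U < V < W < X < Y < A' < B' on the vertex set. Then K (dimension 2) consists of the simplices:

  0-simplices (12): [P], [Q], [R], [S], [T], [U], [V], [W], [X], [Y], [A'], [B']
  1-simplices (27): (27 of them)
  2-simplices (16): [P,V,X], [P,V,A'], [P,W,X], [P,W,Y], [P,Y,A'], [Q,R,U], [Q,S,T], [Q,S,U], [R,S,T], [R,S,B'], [R,U,B'], [V,W,Y], [V,W,A'], [V,X,Y], [W,X,A'], [X,Y,A']

Hence C_0 ≅ Z^12, C_1 ≅ Z^27, C_2 ≅ Z^16.

The boundary map ∂_1: C_1 → C_0 maps an edge to its endpoints' difference, ∂[p,q] = q − p. For instance
  ∂[V,A'] = [A'] − [V].
The resulting 12×27 matrix has rank 10, and its Smith normal form has invariant factors (1,1,1,1,1,1,1,1,1,1).

The boundary map ∂_2: C_2 → C_1 acts by ∂[p,q,r] = [q,r] − [p,r] + [p,q]. For instance
  ∂[P,V,A'] = [V,A'] − [P,A'] + [P,V],
  ∂[R,S,B'] = [S,B'] − [R,B'] + [R,S].
This gives a 27×16 integer matrix of rank 16; reducing to Smith normal form yields diagonal entries (1,1,1,1,1,1,1,1,1,1,1,1,1,1,1,2).

Now H_k = ker ∂_k / im ∂_{k+1}, so:

  H_0: rank C_0 − rank ∂_1 = 12 − 10 = 2, and the invariant factors of ∂_1 are all 1, so H_0 ≅ Z^2.
  H_1: rank ker ∂_1 − rank ∂_2 = (27 − 10) − 16 = 1, and ∂_2 has invariant factor 2 > 1, so H_1 ≅ Z ⊕ Z/2.
  H_2: rank ker ∂_2 − rank ∂_3 = (16 − 16) − 0 = 0, and there is no ∂_3, so H_2 ≅ 0.

As a check, the Euler characteristic is 12 − 27 + 16 = 1, which agrees with 2 − 1 + 0 = 1.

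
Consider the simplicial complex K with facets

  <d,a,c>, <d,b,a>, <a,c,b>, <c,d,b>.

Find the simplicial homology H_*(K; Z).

We work with the vertex ordering a < b < c < d. The simplices of K, each written with vertices in increasing order, are:

  0-simplices (4): a, b, c, d
  1-simplices (6): ab, ac, ad, bc, bd, cd
  2-simplices (4): abc, abd, acd, bcd

so the chain groups are C_0 ≅ Z^4, C_1 ≅ Z^6, C_2 ≅ Z^4.

Boundary ∂_1: C_1 → C_0 maps an edge to its endpoints' difference, ∂[p,q] = q − p. For instance
  ∂ac = c − a.
This gives a 4×6 integer matrix of rank 3; reducing to Smith normal form yields diagonal entries (1,1,1).

Boundary ∂_2: C_2 → C_1 maps a triangle to the signed sum of its edges. For instance
  ∂abc = bc − ac + ab,
  ∂acd = cd − ad + ac.
As a 6×4 matrix over Z this has rank 3, with invariant factors (1,1,1).

Now H_k = ker ∂_k / im ∂_{k+1}, so:

  H_0: rank C_0 − rank ∂_1 = 4 − 3 = 1, and the invariant factors of ∂_1 are all 1, so H_0 = Z.
  H_1: rank ker ∂_1 − rank ∂_2 = (6 − 3) − 3 = 0, and the invariant factors of ∂_2 are all 1, so H_1 = 0.
  H_2: rank ker ∂_2 − rank ∂_3 = (4 − 3) − 0 = 1, and there is no ∂_3, so H_2 = Z.

H_0 ≅ Z,  H_1 = 0,  H_2 ≅ Z.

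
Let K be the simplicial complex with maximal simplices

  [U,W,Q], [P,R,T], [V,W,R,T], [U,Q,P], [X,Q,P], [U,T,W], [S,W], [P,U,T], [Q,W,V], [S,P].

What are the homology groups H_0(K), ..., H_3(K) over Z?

Order the vertices as P < Q < R < S < T < U < V < W < X. Listing each simplex with vertices in this order, K has dimension 3 with simplices:

  0-simplices (9): P, Q, R, S, T, U, V, W, X
  1-simplices (19): PQ, PR, PS, PT, PU, PX, QU, QV, QW, QX, RT, RV, RW, SW, TU, TV, TW, UW, VW
  2-simplices (11): PQU, PQX, PRT, PTU, QUW, QVW, RTV, RTW, RVW, TUW, TVW
  3-simplices (1): RTVW

so the chain groups are C_0 ≅ Z^9, C_1 ≅ Z^19, C_2 ≅ Z^11, C_3 ≅ Z^1.

The boundary map ∂_1: C_1 → C_0 maps an edge to its endpoints' difference, ∂[p,q] = q − p. For instance
  ∂TU = U − T.
The resulting 9×19 matrix has rank 8, and its Smith normal form has invariant factors (1,1,1,1,1,1,1,1).

Boundary ∂_2: C_2 → C_1 maps a triangle to the signed sum of its edges. For instance
  ∂TUW = UW − TW + TU,
  ∂RTV = TV − RV + RT.
This gives a 19×11 integer matrix of rank 10; reducing to Smith normal form yields diagonal entries (1,1,1,1,1,1,1,1,1,1).

∂_3: C_3 → C_2 sends each 3-simplex σ to the alternating sum Σ_i (−1)^i (σ with its i-th vertex removed). For instance
  ∂RTVW = TVW − RVW + RTW − RTV.
The 11×1 boundary matrix has rank 1 and Smith normal form diag(1).

Reading off H_k = ker ∂_k / im ∂_{k+1}:

  H_0: rank C_0 − rank ∂_1 = 9 − 8 = 1, and the invariant factors of ∂_1 are all 1, so H_0 = Z.
  H_1: rank ker ∂_1 − rank ∂_2 = (19 − 8) − 10 = 1, and the invariant factors of ∂_2 are all 1, so H_1 = Z.
  H_2: rank ker ∂_2 − rank ∂_3 = (11 − 10) − 1 = 0, and the invariant factors of ∂_3 are all 1, so H_2 = 0.
  H_3: rank ker ∂_3 − rank ∂_4 = (1 − 1) − 0 = 0, and there is no ∂_4, so H_3 = 0.

H_0 = Z,  H_1 = Z,  H_2 = 0,  H_3 = 0.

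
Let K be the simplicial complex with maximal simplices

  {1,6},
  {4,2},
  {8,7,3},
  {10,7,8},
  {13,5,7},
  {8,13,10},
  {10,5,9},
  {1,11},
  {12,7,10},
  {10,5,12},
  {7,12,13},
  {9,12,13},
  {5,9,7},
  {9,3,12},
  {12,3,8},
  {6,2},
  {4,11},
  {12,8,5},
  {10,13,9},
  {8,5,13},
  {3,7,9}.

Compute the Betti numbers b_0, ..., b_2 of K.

Order the vertices as 1 < 2 < 3 < 4 < 5 < 6 < 7 < 8 < 9 < 10 < 11 < 12 < 13. Listing each simplex with vertices in this order, K has dimension 2 with simplices:

  0-simplices (13): [1], [2], [3], [4], [5], [6], [7], [8], [9], [10], [11], [12], [13]
  1-simplices (29): (29 of them)
  2-simplices (16): (16 of them)

Hence C_0 ≅ Z^13, C_1 ≅ Z^29, C_2 ≅ Z^16.

The boundary map ∂_1: C_1 → C_0 maps an edge to its endpoints' difference, ∂[p,q] = q − p. For instance
  ∂[7,8] = [8] − [7].
As a 13×29 matrix over Z this has rank 11, with invariant factors (1,1,1,1,1,1,1,1,1,1,1).

∂_2: C_2 → C_1 maps a triangle to the signed sum of its edges. For instance
  ∂[3,9,12] = [9,12] − [3,12] + [3,9],
  ∂[5,8,12] = [8,12] − [5,12] + [5,8].
As a 29×16 matrix over Z this has rank 15, with invariant factors (1,1,1,1,1,1,1,1,1,1,1,1,1,1,1).

From H_k ≅ ker(∂_k) / im(∂_{k+1}) we obtain:

  H_0: rank C_0 − rank ∂_1 = 13 − 11 = 2, and the invariant factors of ∂_1 are all 1, so H_0 ≅ Z^2.
  H_1: rank ker ∂_1 − rank ∂_2 = (29 − 11) − 15 = 3, and the invariant factors of ∂_2 are all 1, so H_1 ≅ Z^3.
  H_2: rank ker ∂_2 − rank ∂_3 = (16 − 15) − 0 = 1, and there is no ∂_3, so H_2 ≅ Z.

Hence the Betti numbers are b_0 = 2, b_1 = 3, b_2 = 1.

b_0 = 2, b_1 = 3, b_2 = 1.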